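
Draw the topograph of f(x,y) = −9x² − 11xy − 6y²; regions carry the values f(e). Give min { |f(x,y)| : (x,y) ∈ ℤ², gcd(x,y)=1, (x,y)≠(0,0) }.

translate: b→-7 (≡11 mod 18), so (9,11,6)→(9,-7,4)
flip: (9,-7,4)→(4,7,9)
translate: b→-1 (≡7 mod 8), so (4,7,9)→(4,-1,6)
reduced (well bottom): (4,-1,6) with a≤c, −a<b≤a
well minimum |f| = |-4| = 4 (negative-definite)

4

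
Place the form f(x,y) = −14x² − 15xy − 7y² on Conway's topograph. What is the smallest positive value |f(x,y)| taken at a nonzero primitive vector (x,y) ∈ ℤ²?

translate: b→-13 (≡15 mod 28), so (14,15,7)→(14,-13,6)
flip: (14,-13,6)→(6,13,14)
translate: b→1 (≡13 mod 12), so (6,13,14)→(6,1,7)
reduced (well bottom): (6,1,7) with a≤c, −a<b≤a
well minimum |f| = |-6| = 6 (negative-definite)

6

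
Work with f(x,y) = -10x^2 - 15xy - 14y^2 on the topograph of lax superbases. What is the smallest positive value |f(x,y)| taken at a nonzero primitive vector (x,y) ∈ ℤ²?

translate: b→-5 (≡15 mod 20), so (10,15,14)→(10,-5,9)
flip: (10,-5,9)→(9,5,10)
reduced (well bottom): (9,5,10) with a≤c, −a<b≤a
well minimum |f| = |-9| = 9 (negative-definite)

9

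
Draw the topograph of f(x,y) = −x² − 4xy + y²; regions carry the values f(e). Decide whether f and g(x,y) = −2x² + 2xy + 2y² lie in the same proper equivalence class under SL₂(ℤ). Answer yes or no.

D₁ = 20, D₂ = 20
river cycle of f (length 2): (1, 4, -1), (-1, 4, 1)
river cycle of g (length 2): (2, 2, -2), (-2, 2, 2)
cycles differ ⇒ inequivalent

no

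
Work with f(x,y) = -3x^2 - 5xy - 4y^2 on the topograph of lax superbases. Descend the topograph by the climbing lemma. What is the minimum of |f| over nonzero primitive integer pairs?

translate: b→-1 (≡5 mod 6), so (3,5,4)→(3,-1,2)
flip: (3,-1,2)→(2,1,3)
reduced (well bottom): (2,1,3) with a≤c, −a<b≤a
well minimum |f| = |-2| = 2 (negative-definite)

2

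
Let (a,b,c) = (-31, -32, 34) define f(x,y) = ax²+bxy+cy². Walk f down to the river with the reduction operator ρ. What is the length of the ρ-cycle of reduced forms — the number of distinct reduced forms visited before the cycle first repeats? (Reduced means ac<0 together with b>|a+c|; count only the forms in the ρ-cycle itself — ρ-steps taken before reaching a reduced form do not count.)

D = 5240, ⌊√D⌋ = 72
descent: ρ → (34,32,-31)  [lands on river]
river: ρ → (-31,30,35)
river: ρ → (35,40,-26)
river: ρ → (-26,64,11)
river: ρ → (11,68,-14)
river: ρ → (-14,72,1)
river: ρ → (1,72,-14)
river: ρ → (-14,68,11)
river: ρ → (11,64,-26)
river: ρ → (-26,40,35)
river: ρ → (35,30,-31)
river: ρ → (-31,32,34)
river: ρ → (34,36,-29)
river: ρ → (-29,22,41)
river: ρ → (41,60,-10)
river: ρ → (-10,60,41)
river: ρ → (41,22,-29)
river: ρ → (-29,36,34)
ρ-cycle length = 18 (tail of 1 descent step not counted)

18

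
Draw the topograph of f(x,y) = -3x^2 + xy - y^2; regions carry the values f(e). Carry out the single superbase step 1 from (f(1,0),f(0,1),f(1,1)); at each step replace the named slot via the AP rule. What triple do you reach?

start (-3,-1,-3) = (f(1,0),f(0,1),f(1,1))
replace slot 1: 2·((-1)+(-3)) − (-3) = -5 → (-5,-1,-3)

-5,-1,-3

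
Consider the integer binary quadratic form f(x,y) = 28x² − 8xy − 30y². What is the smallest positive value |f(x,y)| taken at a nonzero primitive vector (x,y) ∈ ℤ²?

descent: ρ → (-30,8,28)  [lands on river]
river: ρ → (28,48,-10)
river: ρ → (-10,52,18)
river: ρ → (18,56,-4)
river: ρ → (-4,56,18)
river: ρ → (18,52,-10)
river: ρ → (-10,48,28)
river: ρ → (28,8,-30)
river: ρ → (-30,52,6)
river: ρ → (6,56,-12)
river: ρ → (-12,40,38)
river: ρ → (38,36,-14)
river: ρ → (-14,48,20)
river: ρ → (20,32,-30)
river: ρ → (-30,28,22)
river: ρ → (22,16,-36)
river: ρ → (-36,56,2)
river: ρ → (2,56,-36)
river: ρ → (-36,16,22)
river: ρ → (22,28,-30)
river: ρ → (-30,32,20)
river: ρ → (20,48,-14)
river: ρ → (-14,36,38)
river: ρ → (38,40,-12)
river: ρ → (-12,56,6)
river: ρ → (6,52,-30)
closes: descent 1, river 26
min |a| on river = 2

2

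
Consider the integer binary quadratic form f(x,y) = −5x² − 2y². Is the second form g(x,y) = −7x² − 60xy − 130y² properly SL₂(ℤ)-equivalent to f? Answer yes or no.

D₁ = -40, D₂ = -40
f is negative-definite; reduce −f:
−f: flip: (5,0,2)→(2,0,5)
−f: reduced (well bottom): (2,0,5) with a≤c, −a<b≤a
flip sign back: reduced form of f is (-2,0,-5)
g is negative-definite; reduce −g:
−g: translate: b→4 (≡60 mod 14), so (7,60,130)→(7,4,2)
−g: flip: (7,4,2)→(2,-4,7)
−g: translate: b→0 (≡-4 mod 4), so (2,-4,7)→(2,0,5)
−g: reduced (well bottom): (2,0,5) with a≤c, −a<b≤a
flip sign back: reduced form of g is (-2,0,-5)
reduced forms (-2, 0, -5) vs (-2, 0, -5) ⇒ equivalent

yes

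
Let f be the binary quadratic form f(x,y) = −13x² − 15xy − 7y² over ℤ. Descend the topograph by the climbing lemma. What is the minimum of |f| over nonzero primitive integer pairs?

translate: b→-11 (≡15 mod 26), so (13,15,7)→(13,-11,5)
flip: (13,-11,5)→(5,11,13)
translate: b→1 (≡11 mod 10), so (5,11,13)→(5,1,7)
reduced (well bottom): (5,1,7) with a≤c, −a<b≤a
well minimum |f| = |-5| = 5 (negative-definite)

5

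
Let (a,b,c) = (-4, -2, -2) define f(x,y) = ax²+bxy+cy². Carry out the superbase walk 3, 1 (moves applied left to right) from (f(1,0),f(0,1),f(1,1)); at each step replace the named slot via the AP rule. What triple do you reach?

start (-4,-2,-8) = (f(1,0),f(0,1),f(1,1))
replace slot 3: 2·((-4)+(-2)) − (-8) = -4 → (-4,-2,-4)
replace slot 1: 2·((-2)+(-4)) − (-4) = -8 → (-8,-2,-4)

-8,-2,-4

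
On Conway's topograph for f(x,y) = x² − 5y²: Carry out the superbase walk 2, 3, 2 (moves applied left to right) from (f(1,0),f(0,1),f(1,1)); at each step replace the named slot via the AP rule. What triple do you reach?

start (1,-5,-4) = (f(1,0),f(0,1),f(1,1))
replace slot 2: 2·(1+(-4)) − (-5) = -1 → (1,-1,-4)
replace slot 3: 2·(1+(-1)) − (-4) = 4 → (1,-1,4)
replace slot 2: 2·(1+4) − (-1) = 11 → (1,11,4)

1,11,4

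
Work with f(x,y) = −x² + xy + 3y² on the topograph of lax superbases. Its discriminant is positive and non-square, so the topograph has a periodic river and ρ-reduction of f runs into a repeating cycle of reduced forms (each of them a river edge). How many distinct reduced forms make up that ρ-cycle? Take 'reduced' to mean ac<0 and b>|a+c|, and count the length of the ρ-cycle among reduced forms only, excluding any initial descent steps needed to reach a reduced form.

D = 13, ⌊√D⌋ = 3
descent: ρ → (3,-1,-1)
descent: ρ → (-1,3,1)  [lands on river]
river: ρ → (1,3,-1)
ρ-cycle length = 2 (tail of 2 descent steps not counted)

2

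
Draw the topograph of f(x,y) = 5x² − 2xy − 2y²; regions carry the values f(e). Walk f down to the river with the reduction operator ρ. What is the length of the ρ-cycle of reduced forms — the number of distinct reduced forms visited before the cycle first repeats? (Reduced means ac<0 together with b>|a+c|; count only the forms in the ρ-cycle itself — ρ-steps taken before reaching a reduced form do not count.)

D = 44, ⌊√D⌋ = 6
descent: ρ → (-2,6,1)  [lands on river]
river: ρ → (1,6,-2)
ρ-cycle length = 2 (tail of 1 descent step not counted)

2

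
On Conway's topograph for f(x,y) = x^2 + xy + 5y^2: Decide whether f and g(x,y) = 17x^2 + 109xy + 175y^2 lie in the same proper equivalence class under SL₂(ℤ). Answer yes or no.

D₁ = -19, D₂ = -19
f: reduced (well bottom): (1,1,5) with a≤c, −a<b≤a
g: translate: b→7 (≡109 mod 34), so (17,109,175)→(17,7,1)
g: flip: (17,7,1)→(1,-7,17)
g: translate: b→1 (≡-7 mod 2), so (1,-7,17)→(1,1,5)
g: reduced (well bottom): (1,1,5) with a≤c, −a<b≤a
reduced forms (1, 1, 5) vs (1, 1, 5) ⇒ equivalent

yes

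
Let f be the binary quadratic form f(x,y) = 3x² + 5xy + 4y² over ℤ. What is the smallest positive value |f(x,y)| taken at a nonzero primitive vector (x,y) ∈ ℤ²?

translate: b→-1 (≡5 mod 6), so (3,5,4)→(3,-1,2)
flip: (3,-1,2)→(2,1,3)
reduced (well bottom): (2,1,3) with a≤c, −a<b≤a
well minimum = a = 2

2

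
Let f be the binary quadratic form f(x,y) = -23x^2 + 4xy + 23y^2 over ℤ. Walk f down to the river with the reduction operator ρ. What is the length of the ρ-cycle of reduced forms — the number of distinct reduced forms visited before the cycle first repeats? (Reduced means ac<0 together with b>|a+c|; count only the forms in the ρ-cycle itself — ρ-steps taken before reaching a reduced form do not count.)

D = 2132, ⌊√D⌋ = 46
river: ρ → (23,42,-4)
river: ρ → (-4,46,1)
river: ρ → (1,46,-4)
river: ρ → (-4,42,23)
river: ρ → (23,4,-23)
river: ρ → (-23,42,4)
river: ρ → (4,46,-1)
river: ρ → (-1,46,4)
river: ρ → (4,42,-23)
river: ρ → (-23,4,23)
ρ-cycle length = 10 (tail of 0 descent steps not counted)

10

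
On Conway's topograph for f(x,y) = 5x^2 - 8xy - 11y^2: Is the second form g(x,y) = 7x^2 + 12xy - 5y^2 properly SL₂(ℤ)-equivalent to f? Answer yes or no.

D₁ = 284, D₂ = 284
river cycle of f (length 8): (-11, 8, 5), (5, 12, -7), (-7, 16, 1), (1, 16, -7), (-7, 12, 5), (5, 8, -11), (-11, 14, 2), (2, 14, -11)
river cycle of g (length 8): (-5, 8, 11), (11, 14, -2), (-2, 14, 11), (11, 8, -5), (-5, 12, 7), (7, 16, -1), (-1, 16, 7), (7, 12, -5)
cycles differ ⇒ inequivalent

no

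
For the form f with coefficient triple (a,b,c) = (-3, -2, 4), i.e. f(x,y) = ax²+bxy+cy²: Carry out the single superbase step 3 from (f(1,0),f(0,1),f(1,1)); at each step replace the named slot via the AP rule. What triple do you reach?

start (-3,4,-1) = (f(1,0),f(0,1),f(1,1))
replace slot 3: 2·((-3)+4) − (-1) = 3 → (-3,4,3)

-3,4,3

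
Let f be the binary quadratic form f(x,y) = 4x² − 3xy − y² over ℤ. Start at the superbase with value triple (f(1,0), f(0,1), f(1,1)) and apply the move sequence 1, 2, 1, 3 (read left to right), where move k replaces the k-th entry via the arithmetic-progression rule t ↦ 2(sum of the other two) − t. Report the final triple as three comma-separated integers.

start (4,-1,0) = (f(1,0),f(0,1),f(1,1))
replace slot 1: 2·((-1)+0) − 4 = -6 → (-6,-1,0)
replace slot 2: 2·((-6)+0) − (-1) = -11 → (-6,-11,0)
replace slot 1: 2·((-11)+0) − (-6) = -16 → (-16,-11,0)
replace slot 3: 2·((-16)+(-11)) − 0 = -54 → (-16,-11,-54)

-16,-11,-54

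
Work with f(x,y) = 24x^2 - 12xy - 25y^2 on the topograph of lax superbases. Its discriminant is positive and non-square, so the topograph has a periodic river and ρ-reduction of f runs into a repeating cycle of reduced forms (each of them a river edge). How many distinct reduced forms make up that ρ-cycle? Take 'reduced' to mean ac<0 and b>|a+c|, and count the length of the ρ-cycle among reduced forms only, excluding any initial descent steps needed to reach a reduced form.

D = 2544, ⌊√D⌋ = 50
descent: ρ → (-25,12,24)  [lands on river]
river: ρ → (24,36,-13)
river: ρ → (-13,42,15)
river: ρ → (15,48,-4)
river: ρ → (-4,48,15)
river: ρ → (15,42,-13)
river: ρ → (-13,36,24)
river: ρ → (24,12,-25)
river: ρ → (-25,38,11)
river: ρ → (11,50,-1)
river: ρ → (-1,50,11)
river: ρ → (11,38,-25)
ρ-cycle length = 12 (tail of 1 descent step not counted)

12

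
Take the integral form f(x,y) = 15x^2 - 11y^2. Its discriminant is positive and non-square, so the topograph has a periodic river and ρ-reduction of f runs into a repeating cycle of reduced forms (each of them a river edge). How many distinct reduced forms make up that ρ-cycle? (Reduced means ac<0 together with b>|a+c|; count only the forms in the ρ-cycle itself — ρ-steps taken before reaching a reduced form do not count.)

D = 660, ⌊√D⌋ = 25
descent: ρ → (-11,22,4)  [lands on river]
river: ρ → (4,18,-21)
river: ρ → (-21,24,1)
river: ρ → (1,24,-21)
river: ρ → (-21,18,4)
river: ρ → (4,22,-11)
ρ-cycle length = 6 (tail of 1 descent step not counted)

6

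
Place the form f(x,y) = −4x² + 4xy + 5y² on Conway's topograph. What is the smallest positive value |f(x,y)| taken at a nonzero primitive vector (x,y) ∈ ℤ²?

river: ρ → (5,6,-3)
river: ρ → (-3,6,5)
river: ρ → (5,4,-4)
river: ρ → (-4,4,5)
closes: descent 0, river 4
min |a| on river = 3

3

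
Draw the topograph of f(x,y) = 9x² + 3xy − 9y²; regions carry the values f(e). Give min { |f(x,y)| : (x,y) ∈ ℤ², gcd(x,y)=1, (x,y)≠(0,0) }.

river: ρ → (-9,15,3)
river: ρ → (3,15,-9)
river: ρ → (-9,3,9)
river: ρ → (9,15,-3)
river: ρ → (-3,15,9)
river: ρ → (9,3,-9)
closes: descent 0, river 6
min |a| on river = 3

3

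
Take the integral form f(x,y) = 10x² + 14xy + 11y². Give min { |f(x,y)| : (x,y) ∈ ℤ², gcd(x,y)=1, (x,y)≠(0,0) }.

translate: b→-6 (≡14 mod 20), so (10,14,11)→(10,-6,7)
flip: (10,-6,7)→(7,6,10)
reduced (well bottom): (7,6,10) with a≤c, −a<b≤a
well minimum = a = 7

7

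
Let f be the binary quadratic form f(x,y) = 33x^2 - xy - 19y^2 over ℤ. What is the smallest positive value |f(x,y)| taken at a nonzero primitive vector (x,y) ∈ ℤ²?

descent: ρ → (-19,39,13)  [lands on river]
river: ρ → (13,39,-19)
river: ρ → (-19,37,15)
river: ρ → (15,23,-33)
river: ρ → (-33,43,5)
river: ρ → (5,47,-15)
river: ρ → (-15,43,11)
river: ρ → (11,45,-11)
river: ρ → (-11,43,15)
river: ρ → (15,47,-5)
river: ρ → (-5,43,33)
river: ρ → (33,23,-15)
river: ρ → (-15,37,19)
river: ρ → (19,39,-13)
river: ρ → (-13,39,19)
river: ρ → (19,37,-15)
river: ρ → (-15,23,33)
river: ρ → (33,43,-5)
river: ρ → (-5,47,15)
river: ρ → (15,43,-11)
river: ρ → (-11,45,11)
river: ρ → (11,43,-15)
river: ρ → (-15,47,5)
river: ρ → (5,43,-33)
river: ρ → (-33,23,15)
river: ρ → (15,37,-19)
closes: descent 1, river 26
min |a| on river = 5

5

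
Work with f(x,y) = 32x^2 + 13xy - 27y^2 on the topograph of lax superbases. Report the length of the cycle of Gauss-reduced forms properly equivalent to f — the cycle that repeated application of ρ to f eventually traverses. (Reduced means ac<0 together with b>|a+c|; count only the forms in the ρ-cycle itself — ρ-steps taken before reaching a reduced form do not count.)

D = 3625, ⌊√D⌋ = 60
river: ρ → (-27,41,18)
river: ρ → (18,31,-37)
river: ρ → (-37,43,12)
river: ρ → (12,53,-17)
river: ρ → (-17,49,18)
river: ρ → (18,59,-2)
river: ρ → (-2,57,47)
river: ρ → (47,37,-12)
river: ρ → (-12,59,3)
river: ρ → (3,55,-50)
river: ρ → (-50,45,8)
river: ρ → (8,51,-32)
river: ρ → (-32,13,27)
river: ρ → (27,41,-18)
river: ρ → (-18,31,37)
river: ρ → (37,43,-12)
river: ρ → (-12,53,17)
river: ρ → (17,49,-18)
river: ρ → (-18,59,2)
river: ρ → (2,57,-47)
river: ρ → (-47,37,12)
river: ρ → (12,59,-3)
river: ρ → (-3,55,50)
river: ρ → (50,45,-8)
river: ρ → (-8,51,32)
river: ρ → (32,13,-27)
ρ-cycle length = 26 (tail of 0 descent steps not counted)

26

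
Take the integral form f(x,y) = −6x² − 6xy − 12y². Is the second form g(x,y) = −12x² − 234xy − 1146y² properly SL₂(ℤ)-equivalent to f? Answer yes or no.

D₁ = -252, D₂ = -252
f is negative-definite; reduce −f:
−f: reduced (well bottom): (6,6,12) with a≤c, −a<b≤a
flip sign back: reduced form of f is (-6,-6,-12)
g is negative-definite; reduce −g:
−g: translate: b→-6 (≡234 mod 24), so (12,234,1146)→(12,-6,6)
−g: flip: (12,-6,6)→(6,6,12)
−g: reduced (well bottom): (6,6,12) with a≤c, −a<b≤a
flip sign back: reduced form of g is (-6,-6,-12)
reduced forms (-6, -6, -12) vs (-6, -6, -12) ⇒ equivalent

yes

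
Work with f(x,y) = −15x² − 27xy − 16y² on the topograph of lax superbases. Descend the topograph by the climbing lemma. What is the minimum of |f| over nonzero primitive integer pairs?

translate: b→-3 (≡27 mod 30), so (15,27,16)→(15,-3,4)
flip: (15,-3,4)→(4,3,15)
reduced (well bottom): (4,3,15) with a≤c, −a<b≤a
well minimum |f| = |-4| = 4 (negative-definite)

4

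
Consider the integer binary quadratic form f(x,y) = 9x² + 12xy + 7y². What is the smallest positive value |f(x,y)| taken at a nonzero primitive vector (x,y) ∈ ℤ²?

translate: b→-6 (≡12 mod 18), so (9,12,7)→(9,-6,4)
flip: (9,-6,4)→(4,6,9)
translate: b→-2 (≡6 mod 8), so (4,6,9)→(4,-2,7)
reduced (well bottom): (4,-2,7) with a≤c, −a<b≤a
well minimum = a = 4

4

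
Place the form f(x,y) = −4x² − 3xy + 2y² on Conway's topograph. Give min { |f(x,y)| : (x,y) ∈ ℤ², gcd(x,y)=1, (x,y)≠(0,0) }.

descent: ρ → (2,3,-4)  [lands on river]
river: ρ → (-4,5,1)
river: ρ → (1,5,-4)
river: ρ → (-4,3,2)
river: ρ → (2,5,-2)
river: ρ → (-2,3,4)
river: ρ → (4,5,-1)
river: ρ → (-1,5,4)
river: ρ → (4,3,-2)
river: ρ → (-2,5,2)
closes: descent 1, river 10
min |a| on river = 1

1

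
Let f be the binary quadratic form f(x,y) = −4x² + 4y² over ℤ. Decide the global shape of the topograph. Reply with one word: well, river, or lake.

D = b²−4ac = 0² − 4·(-4)·4 = 64
D = 8² is a perfect square ⇒ form factors over ℤ ⇒ lakes

lake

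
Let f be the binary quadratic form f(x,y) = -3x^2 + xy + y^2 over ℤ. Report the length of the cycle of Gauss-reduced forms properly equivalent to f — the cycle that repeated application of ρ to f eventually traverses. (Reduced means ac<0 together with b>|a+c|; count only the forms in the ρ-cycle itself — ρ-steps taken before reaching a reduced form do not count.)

D = 13, ⌊√D⌋ = 3
descent: ρ → (1,3,-1)  [lands on river]
river: ρ → (-1,3,1)
ρ-cycle length = 2 (tail of 1 descent step not counted)

2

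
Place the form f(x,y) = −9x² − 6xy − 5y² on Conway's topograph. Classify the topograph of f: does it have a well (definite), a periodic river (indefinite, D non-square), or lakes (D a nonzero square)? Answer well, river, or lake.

D = b²−4ac = (-6)² − 4·(-9)·(-5) = -144
D < 0 ⇒ definite ⇒ every region one sign ⇒ single well

well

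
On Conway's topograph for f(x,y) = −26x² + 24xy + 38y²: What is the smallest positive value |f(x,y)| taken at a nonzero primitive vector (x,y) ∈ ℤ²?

river: ρ → (38,52,-12)
river: ρ → (-12,44,54)
river: ρ → (54,64,-2)
river: ρ → (-2,64,54)
river: ρ → (54,44,-12)
river: ρ → (-12,52,38)
river: ρ → (38,24,-26)
river: ρ → (-26,28,36)
river: ρ → (36,44,-18)
river: ρ → (-18,64,6)
river: ρ → (6,56,-58)
river: ρ → (-58,60,4)
river: ρ → (4,60,-58)
river: ρ → (-58,56,6)
river: ρ → (6,64,-18)
river: ρ → (-18,44,36)
river: ρ → (36,28,-26)
river: ρ → (-26,24,38)
closes: descent 0, river 18
min |a| on river = 2

2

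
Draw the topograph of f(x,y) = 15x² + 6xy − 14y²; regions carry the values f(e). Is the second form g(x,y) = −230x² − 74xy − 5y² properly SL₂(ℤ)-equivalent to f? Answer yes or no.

D₁ = 876, D₂ = 876
river cycle of f (length 6): (-14, 22, 7), (7, 20, -17), (-17, 14, 10), (10, 26, -5), (-5, 24, 15), (15, 6, -14)
river cycle of g (length 6): (-5, 24, 15), (15, 6, -14), (-14, 22, 7), (7, 20, -17), (-17, 14, 10), (10, 26, -5)
cycles coincide ⇒ equivalent

yes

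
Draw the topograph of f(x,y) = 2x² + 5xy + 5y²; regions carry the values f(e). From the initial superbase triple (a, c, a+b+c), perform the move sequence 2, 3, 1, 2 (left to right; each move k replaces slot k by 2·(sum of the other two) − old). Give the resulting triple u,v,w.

start (2,5,12) = (f(1,0),f(0,1),f(1,1))
replace slot 2: 2·(2+12) − 5 = 23 → (2,23,12)
replace slot 3: 2·(2+23) − 12 = 38 → (2,23,38)
replace slot 1: 2·(23+38) − 2 = 120 → (120,23,38)
replace slot 2: 2·(120+38) − 23 = 293 → (120,293,38)

120,293,38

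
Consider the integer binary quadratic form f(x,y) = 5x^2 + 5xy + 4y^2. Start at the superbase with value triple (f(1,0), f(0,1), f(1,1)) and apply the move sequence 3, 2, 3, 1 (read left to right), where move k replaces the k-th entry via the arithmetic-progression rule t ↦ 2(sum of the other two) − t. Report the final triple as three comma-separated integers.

start (5,4,14) = (f(1,0),f(0,1),f(1,1))
replace slot 3: 2·(5+4) − 14 = 4 → (5,4,4)
replace slot 2: 2·(5+4) − 4 = 14 → (5,14,4)
replace slot 3: 2·(5+14) − 4 = 34 → (5,14,34)
replace slot 1: 2·(14+34) − 5 = 91 → (91,14,34)

91,14,34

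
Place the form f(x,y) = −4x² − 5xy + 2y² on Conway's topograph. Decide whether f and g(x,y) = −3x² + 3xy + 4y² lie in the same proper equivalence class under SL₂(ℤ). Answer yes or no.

D₁ = 57, D₂ = 57
river cycle of f (length 6): (2, 5, -4), (-4, 3, 3), (3, 3, -4), (-4, 5, 2), (2, 7, -1), (-1, 7, 2)
river cycle of g (length 6): (4, 5, -2), (-2, 7, 1), (1, 7, -2), (-2, 5, 4), (4, 3, -3), (-3, 3, 4)
cycles differ ⇒ inequivalent

no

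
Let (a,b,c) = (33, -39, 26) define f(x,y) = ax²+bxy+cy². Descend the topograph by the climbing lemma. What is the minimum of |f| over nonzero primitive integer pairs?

translate: b→27 (≡-39 mod 66), so (33,-39,26)→(33,27,20)
flip: (33,27,20)→(20,-27,33)
translate: b→13 (≡-27 mod 40), so (20,-27,33)→(20,13,26)
reduced (well bottom): (20,13,26) with a≤c, −a<b≤a
well minimum = a = 20

20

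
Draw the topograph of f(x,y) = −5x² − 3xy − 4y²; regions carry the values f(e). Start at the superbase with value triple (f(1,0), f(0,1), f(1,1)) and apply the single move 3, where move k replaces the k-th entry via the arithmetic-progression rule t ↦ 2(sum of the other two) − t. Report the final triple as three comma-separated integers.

start (-5,-4,-12) = (f(1,0),f(0,1),f(1,1))
replace slot 3: 2·((-5)+(-4)) − (-12) = -6 → (-5,-4,-6)

-5,-4,-6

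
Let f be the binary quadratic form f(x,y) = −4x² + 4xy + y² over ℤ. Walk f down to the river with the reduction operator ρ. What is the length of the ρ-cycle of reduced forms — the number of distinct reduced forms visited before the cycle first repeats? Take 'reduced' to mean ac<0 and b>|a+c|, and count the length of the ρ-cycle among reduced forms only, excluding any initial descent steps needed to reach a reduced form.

D = 32, ⌊√D⌋ = 5
river: ρ → (1,4,-4)
river: ρ → (-4,4,1)
ρ-cycle length = 2 (tail of 0 descent steps not counted)

2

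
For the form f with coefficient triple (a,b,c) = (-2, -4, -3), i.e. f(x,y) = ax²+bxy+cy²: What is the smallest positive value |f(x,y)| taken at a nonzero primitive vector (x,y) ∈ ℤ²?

translate: b→0 (≡4 mod 4), so (2,4,3)→(2,0,1)
flip: (2,0,1)→(1,0,2)
reduced (well bottom): (1,0,2) with a≤c, −a<b≤a
well minimum |f| = |-1| = 1 (negative-definite)

1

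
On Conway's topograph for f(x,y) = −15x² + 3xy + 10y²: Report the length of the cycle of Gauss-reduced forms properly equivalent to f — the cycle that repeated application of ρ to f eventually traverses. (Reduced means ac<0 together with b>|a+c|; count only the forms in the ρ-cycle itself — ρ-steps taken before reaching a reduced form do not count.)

D = 609, ⌊√D⌋ = 24
descent: ρ → (10,17,-8)  [lands on river]
river: ρ → (-8,15,12)
river: ρ → (12,9,-11)
river: ρ → (-11,13,10)
river: ρ → (10,7,-14)
river: ρ → (-14,21,3)
river: ρ → (3,21,-14)
river: ρ → (-14,7,10)
river: ρ → (10,13,-11)
river: ρ → (-11,9,12)
river: ρ → (12,15,-8)
river: ρ → (-8,17,10)
river: ρ → (10,23,-2)
river: ρ → (-2,21,21)
river: ρ → (21,21,-2)
river: ρ → (-2,23,10)
ρ-cycle length = 16 (tail of 1 descent step not counted)

16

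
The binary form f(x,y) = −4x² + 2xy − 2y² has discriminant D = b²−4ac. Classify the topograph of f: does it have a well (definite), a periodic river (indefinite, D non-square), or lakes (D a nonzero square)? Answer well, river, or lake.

D = b²−4ac = 2² − 4·(-4)·(-2) = -28
D < 0 ⇒ definite ⇒ every region one sign ⇒ single well

well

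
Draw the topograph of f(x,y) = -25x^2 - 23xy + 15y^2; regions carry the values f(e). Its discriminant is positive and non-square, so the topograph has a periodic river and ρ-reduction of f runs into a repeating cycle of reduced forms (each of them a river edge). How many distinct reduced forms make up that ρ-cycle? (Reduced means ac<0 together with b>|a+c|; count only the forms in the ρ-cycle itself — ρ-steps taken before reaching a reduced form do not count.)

D = 2029, ⌊√D⌋ = 45
descent: ρ → (15,23,-25)  [lands on river]
river: ρ → (-25,27,13)
river: ρ → (13,25,-27)
river: ρ → (-27,29,11)
river: ρ → (11,37,-15)
river: ρ → (-15,23,25)
river: ρ → (25,27,-13)
river: ρ → (-13,25,27)
river: ρ → (27,29,-11)
river: ρ → (-11,37,15)
ρ-cycle length = 10 (tail of 1 descent step not counted)

10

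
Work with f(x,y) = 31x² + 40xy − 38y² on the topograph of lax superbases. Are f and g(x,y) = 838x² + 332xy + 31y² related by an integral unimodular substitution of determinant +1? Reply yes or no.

D₁ = 6312, D₂ = 6312
river cycle of f (length 16): (-38, 36, 33), (33, 30, -41), (-41, 52, 22), (22, 36, -57), (-57, 78, 1), (1, 78, -57), (-57, 36, 22), (22, 52, -41), (-41, 30, 33), (33, 36, -38), … (6 more)
river cycle of g (length 16): (31, 40, -38), (-38, 36, 33), (33, 30, -41), (-41, 52, 22), (22, 36, -57), (-57, 78, 1), (1, 78, -57), (-57, 36, 22), (22, 52, -41), (-41, 30, 33), … (6 more)
cycles coincide ⇒ equivalent

yes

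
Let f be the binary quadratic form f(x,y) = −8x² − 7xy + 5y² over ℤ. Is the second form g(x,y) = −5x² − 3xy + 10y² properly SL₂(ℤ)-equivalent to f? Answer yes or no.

D₁ = 209, D₂ = 209
river cycle of f (length 12): (5, 7, -8), (-8, 9, 4), (4, 7, -10), (-10, 13, 1), (1, 13, -10), (-10, 7, 4), (4, 9, -8), (-8, 7, 5), (5, 13, -2), (-2, 11, 11), … (2 more)
river cycle of g (length 12): (-5, 7, 8), (8, 9, -4), (-4, 7, 10), (10, 13, -1), (-1, 13, 10), (10, 7, -4), (-4, 9, 8), (8, 7, -5), (-5, 13, 2), (2, 11, -11), … (2 more)
cycles differ ⇒ inequivalent

no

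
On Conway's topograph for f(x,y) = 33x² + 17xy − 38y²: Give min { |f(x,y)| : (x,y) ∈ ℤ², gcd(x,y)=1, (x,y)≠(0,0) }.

river: ρ → (-38,59,12)
river: ρ → (12,61,-33)
river: ρ → (-33,71,2)
river: ρ → (2,69,-68)
river: ρ → (-68,67,3)
river: ρ → (3,71,-22)
river: ρ → (-22,61,18)
river: ρ → (18,47,-43)
river: ρ → (-43,39,22)
river: ρ → (22,49,-33)
river: ρ → (-33,17,38)
river: ρ → (38,59,-12)
river: ρ → (-12,61,33)
river: ρ → (33,71,-2)
river: ρ → (-2,69,68)
river: ρ → (68,67,-3)
river: ρ → (-3,71,22)
river: ρ → (22,61,-18)
river: ρ → (-18,47,43)
river: ρ → (43,39,-22)
river: ρ → (-22,49,33)
river: ρ → (33,17,-38)
closes: descent 0, river 22
min |a| on river = 2

2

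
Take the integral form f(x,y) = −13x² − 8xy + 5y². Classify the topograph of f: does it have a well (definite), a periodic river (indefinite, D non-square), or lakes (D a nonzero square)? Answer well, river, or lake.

D = b²−4ac = (-8)² − 4·(-13)·5 = 324
D = 18² is a perfect square ⇒ form factors over ℤ ⇒ lakes

lake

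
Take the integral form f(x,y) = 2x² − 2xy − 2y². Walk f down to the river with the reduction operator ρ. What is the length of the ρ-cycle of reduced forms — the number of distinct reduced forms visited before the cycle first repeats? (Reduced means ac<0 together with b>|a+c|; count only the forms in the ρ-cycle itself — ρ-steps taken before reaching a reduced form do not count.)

D = 20, ⌊√D⌋ = 4
descent: ρ → (-2,2,2)  [lands on river]
river: ρ → (2,2,-2)
ρ-cycle length = 2 (tail of 1 descent step not counted)

2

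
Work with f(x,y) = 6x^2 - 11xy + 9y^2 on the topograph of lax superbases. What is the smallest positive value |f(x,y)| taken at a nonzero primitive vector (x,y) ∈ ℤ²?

translate: b→1 (≡-11 mod 12), so (6,-11,9)→(6,1,4)
flip: (6,1,4)→(4,-1,6)
reduced (well bottom): (4,-1,6) with a≤c, −a<b≤a
well minimum = a = 4

4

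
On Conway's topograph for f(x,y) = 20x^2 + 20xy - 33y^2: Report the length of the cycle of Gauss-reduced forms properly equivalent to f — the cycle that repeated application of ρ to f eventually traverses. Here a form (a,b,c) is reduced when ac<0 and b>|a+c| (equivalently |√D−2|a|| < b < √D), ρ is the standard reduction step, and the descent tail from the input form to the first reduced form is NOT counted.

D = 3040, ⌊√D⌋ = 55
river: ρ → (-33,46,7)
river: ρ → (7,52,-12)
river: ρ → (-12,44,23)
river: ρ → (23,48,-8)
river: ρ → (-8,48,23)
river: ρ → (23,44,-12)
river: ρ → (-12,52,7)
river: ρ → (7,46,-33)
river: ρ → (-33,20,20)
river: ρ → (20,20,-33)
ρ-cycle length = 10 (tail of 0 descent steps not counted)

10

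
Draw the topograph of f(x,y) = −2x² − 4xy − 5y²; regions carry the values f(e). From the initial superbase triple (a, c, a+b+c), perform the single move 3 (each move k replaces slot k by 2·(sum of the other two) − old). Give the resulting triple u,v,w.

start (-2,-5,-11) = (f(1,0),f(0,1),f(1,1))
replace slot 3: 2·((-2)+(-5)) − (-11) = -3 → (-2,-5,-3)

-2,-5,-3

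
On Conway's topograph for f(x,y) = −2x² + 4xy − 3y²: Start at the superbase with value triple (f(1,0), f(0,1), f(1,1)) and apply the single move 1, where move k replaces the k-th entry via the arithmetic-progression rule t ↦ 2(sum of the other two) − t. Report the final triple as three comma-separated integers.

start (-2,-3,-1) = (f(1,0),f(0,1),f(1,1))
replace slot 1: 2·((-3)+(-1)) − (-2) = -6 → (-6,-3,-1)

-6,-3,-1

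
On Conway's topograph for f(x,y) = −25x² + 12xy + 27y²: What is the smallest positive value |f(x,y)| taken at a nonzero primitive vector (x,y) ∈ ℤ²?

river: ρ → (27,42,-10)
river: ρ → (-10,38,35)
river: ρ → (35,32,-13)
river: ρ → (-13,46,14)
river: ρ → (14,38,-25)
river: ρ → (-25,12,27)
closes: descent 0, river 6
min |a| on river = 10

10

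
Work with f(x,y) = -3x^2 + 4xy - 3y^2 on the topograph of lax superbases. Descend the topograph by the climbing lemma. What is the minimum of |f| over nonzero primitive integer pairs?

translate: b→2 (≡-4 mod 6), so (3,-4,3)→(3,2,2)
flip: (3,2,2)→(2,-2,3)
translate: b→2 (≡-2 mod 4), so (2,-2,3)→(2,2,3)
reduced (well bottom): (2,2,3) with a≤c, −a<b≤a
well minimum |f| = |-2| = 2 (negative-definite)

2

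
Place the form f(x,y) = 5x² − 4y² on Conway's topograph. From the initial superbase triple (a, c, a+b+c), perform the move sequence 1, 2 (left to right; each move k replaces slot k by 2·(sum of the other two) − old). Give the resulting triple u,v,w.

start (5,-4,1) = (f(1,0),f(0,1),f(1,1))
replace slot 1: 2·((-4)+1) − 5 = -11 → (-11,-4,1)
replace slot 2: 2·((-11)+1) − (-4) = -16 → (-11,-16,1)

-11,-16,1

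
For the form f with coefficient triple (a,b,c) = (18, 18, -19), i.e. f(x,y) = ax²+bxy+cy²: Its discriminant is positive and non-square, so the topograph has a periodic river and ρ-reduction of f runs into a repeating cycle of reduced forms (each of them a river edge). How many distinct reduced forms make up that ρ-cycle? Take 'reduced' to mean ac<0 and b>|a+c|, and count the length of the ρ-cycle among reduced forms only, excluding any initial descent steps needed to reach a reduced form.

D = 1692, ⌊√D⌋ = 41
river: ρ → (-19,20,17)
river: ρ → (17,14,-22)
river: ρ → (-22,30,9)
river: ρ → (9,24,-31)
river: ρ → (-31,38,2)
river: ρ → (2,38,-31)
river: ρ → (-31,24,9)
river: ρ → (9,30,-22)
river: ρ → (-22,14,17)
river: ρ → (17,20,-19)
river: ρ → (-19,18,18)
river: ρ → (18,18,-19)
ρ-cycle length = 12 (tail of 0 descent steps not counted)

12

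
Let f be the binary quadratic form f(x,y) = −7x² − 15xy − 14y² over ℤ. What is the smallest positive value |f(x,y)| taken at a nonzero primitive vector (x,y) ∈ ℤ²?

translate: b→1 (≡15 mod 14), so (7,15,14)→(7,1,6)
flip: (7,1,6)→(6,-1,7)
reduced (well bottom): (6,-1,7) with a≤c, −a<b≤a
well minimum |f| = |-6| = 6 (negative-definite)

6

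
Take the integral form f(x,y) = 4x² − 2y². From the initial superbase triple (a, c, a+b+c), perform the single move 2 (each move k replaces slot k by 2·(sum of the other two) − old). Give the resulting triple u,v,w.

start (4,-2,2) = (f(1,0),f(0,1),f(1,1))
replace slot 2: 2·(4+2) − (-2) = 14 → (4,14,2)

4,14,2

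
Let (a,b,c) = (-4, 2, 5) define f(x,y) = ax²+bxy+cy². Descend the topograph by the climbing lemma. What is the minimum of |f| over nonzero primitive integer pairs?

river: ρ → (5,8,-1)
river: ρ → (-1,8,5)
river: ρ → (5,2,-4)
river: ρ → (-4,6,3)
river: ρ → (3,6,-4)
river: ρ → (-4,2,5)
closes: descent 0, river 6
min |a| on river = 1

1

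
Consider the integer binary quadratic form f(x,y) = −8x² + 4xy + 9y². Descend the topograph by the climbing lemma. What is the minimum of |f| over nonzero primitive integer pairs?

river: ρ → (9,14,-3)
river: ρ → (-3,16,4)
river: ρ → (4,16,-3)
river: ρ → (-3,14,9)
river: ρ → (9,4,-8)
river: ρ → (-8,12,5)
river: ρ → (5,8,-12)
river: ρ → (-12,16,1)
river: ρ → (1,16,-12)
river: ρ → (-12,8,5)
river: ρ → (5,12,-8)
river: ρ → (-8,4,9)
closes: descent 0, river 12
min |a| on river = 1

1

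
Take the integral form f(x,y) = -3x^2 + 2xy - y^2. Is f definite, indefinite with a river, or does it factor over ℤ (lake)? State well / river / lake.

D = b²−4ac = 2² − 4·(-3)·(-1) = -8
D < 0 ⇒ definite ⇒ every region one sign ⇒ single well

well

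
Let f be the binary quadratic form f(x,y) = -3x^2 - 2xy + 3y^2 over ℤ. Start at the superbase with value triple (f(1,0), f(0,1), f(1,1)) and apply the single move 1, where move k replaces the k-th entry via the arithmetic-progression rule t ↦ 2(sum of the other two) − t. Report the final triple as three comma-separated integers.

start (-3,3,-2) = (f(1,0),f(0,1),f(1,1))
replace slot 1: 2·(3+(-2)) − (-3) = 5 → (5,3,-2)

5,3,-2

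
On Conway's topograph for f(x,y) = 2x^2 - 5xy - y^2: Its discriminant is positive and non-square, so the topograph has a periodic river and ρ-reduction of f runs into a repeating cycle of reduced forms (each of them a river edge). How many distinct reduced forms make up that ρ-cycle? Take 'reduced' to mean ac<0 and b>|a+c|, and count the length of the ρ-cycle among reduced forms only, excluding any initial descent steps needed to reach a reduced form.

D = 33, ⌊√D⌋ = 5
descent: ρ → (-1,5,2)  [lands on river]
river: ρ → (2,3,-3)
river: ρ → (-3,3,2)
river: ρ → (2,5,-1)
ρ-cycle length = 4 (tail of 1 descent step not counted)

4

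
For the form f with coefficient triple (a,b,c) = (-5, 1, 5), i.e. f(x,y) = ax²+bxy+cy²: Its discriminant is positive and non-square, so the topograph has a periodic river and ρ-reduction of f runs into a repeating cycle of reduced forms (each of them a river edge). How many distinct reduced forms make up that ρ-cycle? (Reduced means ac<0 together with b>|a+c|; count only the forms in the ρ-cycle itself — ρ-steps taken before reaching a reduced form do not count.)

D = 101, ⌊√D⌋ = 10
river: ρ → (5,9,-1)
river: ρ → (-1,9,5)
river: ρ → (5,1,-5)
river: ρ → (-5,9,1)
river: ρ → (1,9,-5)
river: ρ → (-5,1,5)
ρ-cycle length = 6 (tail of 0 descent steps not counted)

6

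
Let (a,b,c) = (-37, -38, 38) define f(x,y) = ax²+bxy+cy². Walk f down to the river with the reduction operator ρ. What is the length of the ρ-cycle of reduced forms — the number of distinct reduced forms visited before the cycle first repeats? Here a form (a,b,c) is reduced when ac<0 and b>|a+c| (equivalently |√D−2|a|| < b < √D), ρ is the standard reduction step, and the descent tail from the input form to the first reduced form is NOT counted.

D = 7068, ⌊√D⌋ = 84
descent: ρ → (38,38,-37)  [lands on river]
river: ρ → (-37,36,39)
river: ρ → (39,42,-34)
river: ρ → (-34,26,47)
river: ρ → (47,68,-13)
river: ρ → (-13,62,62)
river: ρ → (62,62,-13)
river: ρ → (-13,68,47)
river: ρ → (47,26,-34)
river: ρ → (-34,42,39)
river: ρ → (39,36,-37)
river: ρ → (-37,38,38)
ρ-cycle length = 12 (tail of 1 descent step not counted)

12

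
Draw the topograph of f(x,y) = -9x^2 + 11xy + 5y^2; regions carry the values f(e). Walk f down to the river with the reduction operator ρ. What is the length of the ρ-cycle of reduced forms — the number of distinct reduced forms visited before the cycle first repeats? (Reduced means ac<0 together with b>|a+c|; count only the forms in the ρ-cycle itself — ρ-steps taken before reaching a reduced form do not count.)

D = 301, ⌊√D⌋ = 17
river: ρ → (5,9,-11)
river: ρ → (-11,13,3)
river: ρ → (3,17,-1)
river: ρ → (-1,17,3)
river: ρ → (3,13,-11)
river: ρ → (-11,9,5)
river: ρ → (5,11,-9)
river: ρ → (-9,7,7)
river: ρ → (7,7,-9)
river: ρ → (-9,11,5)
ρ-cycle length = 10 (tail of 0 descent steps not counted)

10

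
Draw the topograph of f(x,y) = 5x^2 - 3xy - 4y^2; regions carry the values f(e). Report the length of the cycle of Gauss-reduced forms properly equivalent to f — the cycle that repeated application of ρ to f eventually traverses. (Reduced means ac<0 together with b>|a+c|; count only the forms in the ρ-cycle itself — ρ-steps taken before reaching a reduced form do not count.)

D = 89, ⌊√D⌋ = 9
descent: ρ → (-4,3,5)  [lands on river]
river: ρ → (5,7,-2)
river: ρ → (-2,9,1)
river: ρ → (1,9,-2)
river: ρ → (-2,7,5)
river: ρ → (5,3,-4)
river: ρ → (-4,5,4)
river: ρ → (4,3,-5)
river: ρ → (-5,7,2)
river: ρ → (2,9,-1)
river: ρ → (-1,9,2)
river: ρ → (2,7,-5)
river: ρ → (-5,3,4)
river: ρ → (4,5,-4)
ρ-cycle length = 14 (tail of 1 descent step not counted)

14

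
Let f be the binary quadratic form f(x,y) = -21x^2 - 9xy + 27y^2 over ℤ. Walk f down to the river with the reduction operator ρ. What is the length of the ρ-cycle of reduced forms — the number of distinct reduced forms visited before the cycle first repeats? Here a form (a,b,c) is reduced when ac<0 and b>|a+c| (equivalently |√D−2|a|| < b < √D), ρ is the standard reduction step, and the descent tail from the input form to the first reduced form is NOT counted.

D = 2349, ⌊√D⌋ = 48
descent: ρ → (27,9,-21)  [lands on river]
river: ρ → (-21,33,15)
river: ρ → (15,27,-27)
river: ρ → (-27,27,15)
river: ρ → (15,33,-21)
river: ρ → (-21,9,27)
river: ρ → (27,45,-3)
river: ρ → (-3,45,27)
ρ-cycle length = 8 (tail of 1 descent step not counted)

8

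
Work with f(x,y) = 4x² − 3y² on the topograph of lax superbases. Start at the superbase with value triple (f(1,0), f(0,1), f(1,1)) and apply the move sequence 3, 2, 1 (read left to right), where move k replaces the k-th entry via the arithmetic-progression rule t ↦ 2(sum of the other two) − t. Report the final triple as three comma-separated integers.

start (4,-3,1) = (f(1,0),f(0,1),f(1,1))
replace slot 3: 2·(4+(-3)) − 1 = 1 → (4,-3,1)
replace slot 2: 2·(4+1) − (-3) = 13 → (4,13,1)
replace slot 1: 2·(13+1) − 4 = 24 → (24,13,1)

24,13,1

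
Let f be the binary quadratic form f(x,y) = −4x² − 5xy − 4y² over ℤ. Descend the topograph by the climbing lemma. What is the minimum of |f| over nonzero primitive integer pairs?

translate: b→-3 (≡5 mod 8), so (4,5,4)→(4,-3,3)
flip: (4,-3,3)→(3,3,4)
reduced (well bottom): (3,3,4) with a≤c, −a<b≤a
well minimum |f| = |-3| = 3 (negative-definite)

3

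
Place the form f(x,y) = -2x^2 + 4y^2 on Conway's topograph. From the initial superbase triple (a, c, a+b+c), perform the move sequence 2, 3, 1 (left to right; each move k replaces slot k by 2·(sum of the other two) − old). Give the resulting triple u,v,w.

start (-2,4,2) = (f(1,0),f(0,1),f(1,1))
replace slot 2: 2·((-2)+2) − 4 = -4 → (-2,-4,2)
replace slot 3: 2·((-2)+(-4)) − 2 = -14 → (-2,-4,-14)
replace slot 1: 2·((-4)+(-14)) − (-2) = -34 → (-34,-4,-14)

-34,-4,-14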